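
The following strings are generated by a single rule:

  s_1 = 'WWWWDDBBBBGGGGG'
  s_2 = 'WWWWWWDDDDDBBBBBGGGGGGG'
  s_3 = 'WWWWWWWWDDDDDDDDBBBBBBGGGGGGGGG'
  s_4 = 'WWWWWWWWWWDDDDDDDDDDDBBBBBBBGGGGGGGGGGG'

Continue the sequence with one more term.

The n-th term is 2n+2 W's then 3n-1 D's then n+3 B's then 2n+3 G's (n = 1, 2, …).
At n = 5 the blocks have lengths 12, 14, 8, 13.

WWWWWWWWWWWWDDDDDDDDDDDDDDBBBBBBBBGGGGGGGGGGGGG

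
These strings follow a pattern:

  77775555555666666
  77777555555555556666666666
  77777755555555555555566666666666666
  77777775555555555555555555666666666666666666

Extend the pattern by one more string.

77777777555555555555555555555556666666666666666666666

Term n consists of n+2 7's, followed by 4n-1 5's, followed by 4n-2 6's, where the shown terms are n = 2, 3, 4, 5.
At n = 6 the blocks have lengths 8, 23, 22.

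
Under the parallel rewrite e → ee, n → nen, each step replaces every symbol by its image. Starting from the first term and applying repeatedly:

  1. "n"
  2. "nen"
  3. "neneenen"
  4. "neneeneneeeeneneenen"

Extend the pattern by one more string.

Replace each of the 20 characters of neneeneneeeeneneenen in place — nen ee nen ee ee nen ee nen ee ee ee ee nen ee nen ee ee nen ee nen — and concatenate.

neneeneneeeeneneeneneeeeeeeeneneeneneeeeneneenen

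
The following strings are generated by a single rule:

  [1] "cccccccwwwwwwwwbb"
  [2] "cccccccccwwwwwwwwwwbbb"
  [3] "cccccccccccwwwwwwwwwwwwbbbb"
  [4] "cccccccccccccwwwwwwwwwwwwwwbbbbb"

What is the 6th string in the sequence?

cccccccccccccccccwwwwwwwwwwwwwwwwwwbbbbbbb

The n-th term is 2n+1 c's then 2n+2 w's then n-1 b's, where the shown terms are n = 3, 4, 5, 6.
At n = 8 the blocks have lengths 17, 18, 7.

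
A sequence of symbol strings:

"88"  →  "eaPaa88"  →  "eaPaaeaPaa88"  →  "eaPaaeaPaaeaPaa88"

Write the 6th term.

eaPaaeaPaaeaPaaeaPaaeaPaa88

Each term is the previous one with eaPaa prepended.
From eaPaaeaPaaeaPaa88, 2 further steps: eaPaaeaPaaeaPaa88 → eaPaaeaPaaeaPaaeaPaa88 → (answer).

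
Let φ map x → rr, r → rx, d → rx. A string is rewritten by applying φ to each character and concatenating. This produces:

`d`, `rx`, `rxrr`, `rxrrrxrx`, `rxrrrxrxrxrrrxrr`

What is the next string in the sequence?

φ(rxrrrxrxrxrrrxrr) expands symbol-by-symbol to rx rr rx rx rx rr rx rr rx rr rx rx rx rr rx rx; joining the 16 pieces gives the next term.

rxrrrxrxrxrrrxrrrxrrrxrxrxrrrxrx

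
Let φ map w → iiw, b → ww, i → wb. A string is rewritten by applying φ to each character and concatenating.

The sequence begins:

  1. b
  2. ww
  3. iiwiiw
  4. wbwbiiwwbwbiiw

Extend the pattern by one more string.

Applying the rule to each of the 14 symbols of wbwbiiwwbwbiiw gives the pieces iiw ww iiw ww wb wb iiw iiw ww iiw ww wb wb iiw, which concatenate to the answer.

iiwwwiiwwwwbwbiiwiiwwwiiwwwwbwbiiw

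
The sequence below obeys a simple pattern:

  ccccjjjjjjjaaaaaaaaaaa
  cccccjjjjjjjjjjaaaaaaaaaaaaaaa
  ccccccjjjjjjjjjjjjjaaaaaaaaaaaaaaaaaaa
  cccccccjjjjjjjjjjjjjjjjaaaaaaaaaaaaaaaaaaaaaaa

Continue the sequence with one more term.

ccccccccjjjjjjjjjjjjjjjjjjjaaaaaaaaaaaaaaaaaaaaaaaaaaa

Reading off run lengths: c runs 4, 5, 6, 7; j runs 7, 10, 13, 16; a runs 11, 15, 19, 23 — each is linear in n, where the shown terms are n = 3, 4, 5, 6.
For the next term, n = 7, so the run lengths are 8, 19, 27.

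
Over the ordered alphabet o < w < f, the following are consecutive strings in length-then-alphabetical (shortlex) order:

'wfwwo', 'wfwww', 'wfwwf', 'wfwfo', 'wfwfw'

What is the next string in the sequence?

Treat wfwfw as a base-3 numeral over the given alphabet and add one, carrying through any trailing f's.

wfwff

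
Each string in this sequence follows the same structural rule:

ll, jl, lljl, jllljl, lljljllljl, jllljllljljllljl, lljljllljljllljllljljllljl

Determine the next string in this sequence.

jllljllljljllljllljljllljljllljllljljllljl

From term 3 onward, concatenate the second-to-last term with the last: ll·jl = lljl, jl·lljl = jllljl, …
The next term joins jllljllljljllljl and lljljllljljllljllljljllljl.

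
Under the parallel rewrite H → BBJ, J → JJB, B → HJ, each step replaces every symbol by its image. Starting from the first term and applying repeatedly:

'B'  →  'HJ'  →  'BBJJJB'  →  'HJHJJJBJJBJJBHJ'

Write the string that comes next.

Replace each of the 15 characters of HJHJJJBJJBJJBHJ in place — BBJ JJB BBJ JJB JJB JJB HJ JJB JJB HJ JJB JJB HJ BBJ JJB — and concatenate.

BBJJJBBBJJJBJJBJJBHJJJBJJBHJJJBJJBHJBBJJJB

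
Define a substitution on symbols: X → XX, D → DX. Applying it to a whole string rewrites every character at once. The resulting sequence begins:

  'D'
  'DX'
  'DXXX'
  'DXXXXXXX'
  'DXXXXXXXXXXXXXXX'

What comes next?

φ(DXXXXXXXXXXXXXXX) expands symbol-by-symbol to DX XX XX XX XX XX XX XX XX XX XX XX XX XX XX XX; joining the 16 pieces gives the next term.

DXXXXXXXXXXXXXXXXXXXXXXXXXXXXXXX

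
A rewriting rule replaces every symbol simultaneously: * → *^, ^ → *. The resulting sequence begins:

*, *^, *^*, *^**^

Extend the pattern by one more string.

*^**^*^*

Rewriting each symbol of *^**^: *→*^, ^→*, *→*^, *→*^, ^→*, which concatenates to *^ * *^ *^ *.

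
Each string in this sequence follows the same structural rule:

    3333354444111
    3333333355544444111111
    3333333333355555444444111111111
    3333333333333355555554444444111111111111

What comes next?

Each string has the form 3^{3n+2} 5^{2n-1} 4^{n+3} 1^{3n} (n = 1, 2, …).
At n = 5 the blocks have lengths 17, 9, 8, 15.

3333333333333333355555555544444444111111111111111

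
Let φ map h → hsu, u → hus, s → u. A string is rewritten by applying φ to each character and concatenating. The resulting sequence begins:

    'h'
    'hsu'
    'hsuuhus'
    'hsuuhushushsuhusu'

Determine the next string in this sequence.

Replace each of the 17 characters of hsuuhushushsuhusu in place — hsu u hus hus hsu hus u hsu hus u hsu u hus hsu hus u hus — and concatenate.

hsuuhushushsuhusuhsuhusuhsuuhushsuhusuhus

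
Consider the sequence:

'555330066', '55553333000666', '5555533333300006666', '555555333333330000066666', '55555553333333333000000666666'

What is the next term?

The n-th term is n+2 5's then 2n 3's then n+1 0's then n+1 6's (n = 1, 2, …).
For the next term, n = 6, so the run lengths are 8, 12, 7, 7.

5555555533333333333300000006666666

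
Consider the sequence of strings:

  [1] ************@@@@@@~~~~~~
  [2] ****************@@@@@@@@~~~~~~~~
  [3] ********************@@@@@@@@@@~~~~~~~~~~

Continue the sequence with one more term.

************************@@@@@@@@@@@@~~~~~~~~~~~~

The n-th term is 4n *'s then 2n @'s then 2n ~'s, where the shown terms are n = 3, 4, 5.
Setting n = 6 gives 24, 12, 12 characters in each block.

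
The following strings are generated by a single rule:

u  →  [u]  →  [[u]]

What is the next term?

[[[u]]]

Each term wraps the previous one in [ on the left and ] on the right.
One more step from [[u]] gives the answer.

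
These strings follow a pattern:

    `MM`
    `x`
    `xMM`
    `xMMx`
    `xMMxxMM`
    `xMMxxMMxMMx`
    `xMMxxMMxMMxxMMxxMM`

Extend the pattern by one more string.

From term 3 onward, concatenate the last term with the second-to-last: x·MM = xMM, xMM·x = xMMx, …
Continuing: xMMxxMMxMMxxMMxxMM · xMMxxMMxMMx gives term 8.

xMMxxMMxMMxxMMxxMMxMMxxMMxMMx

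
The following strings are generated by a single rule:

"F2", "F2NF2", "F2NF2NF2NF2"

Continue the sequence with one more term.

F2NF2NF2NF2NF2NF2NF2NF2

Each string is two copies of the previous one joined by 'N'.
One more doubling of F2NF2NF2NF2 gives the answer.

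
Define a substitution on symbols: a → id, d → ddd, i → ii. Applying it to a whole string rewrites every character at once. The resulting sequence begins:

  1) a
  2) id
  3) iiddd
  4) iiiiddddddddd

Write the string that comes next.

Applying the rule to each of the 13 symbols of iiiiddddddddd gives the pieces ii ii ii ii ddd ddd ddd ddd ddd ddd ddd ddd ddd, which concatenate to the answer.

iiiiiiiiddddddddddddddddddddddddddd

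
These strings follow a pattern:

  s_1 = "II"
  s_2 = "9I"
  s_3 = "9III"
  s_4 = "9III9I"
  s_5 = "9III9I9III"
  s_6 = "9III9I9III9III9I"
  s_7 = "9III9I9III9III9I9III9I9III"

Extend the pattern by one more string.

Each term (from the third on) is the previous term followed by the one before it: term 3 = 9I·II = 9III.
The next term joins 9III9I9III9III9I9III9I9III and 9III9I9III9III9I.

9III9I9III9III9I9III9I9III9III9I9III9III9I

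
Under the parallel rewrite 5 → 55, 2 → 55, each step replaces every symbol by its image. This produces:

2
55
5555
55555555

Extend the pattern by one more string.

5555555555555555

Expanding 55555555: 5→55, 5→55, 5→55, 5→55, 5→55, 5→55, 5→55, 5→55. Concatenated: 55 55 55 55 55 55 55 55.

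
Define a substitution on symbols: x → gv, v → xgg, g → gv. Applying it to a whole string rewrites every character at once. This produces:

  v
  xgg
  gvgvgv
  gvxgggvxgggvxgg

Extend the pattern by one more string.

gvxgggvgvgvgvxgggvgvgvgvxgggvgvgv

φ(gvxgggvxgggvxgg) expands symbol-by-symbol to gv xgg gv gv gv gv xgg gv gv gv gv xgg gv gv gv; joining the 15 pieces gives the next term.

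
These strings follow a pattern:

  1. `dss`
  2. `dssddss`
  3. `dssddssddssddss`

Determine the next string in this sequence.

Every step duplicates the string with 'd' between the halves.
So the next term is two copies of dssddssddssddss with 'd' between the halves.

dssddssddssddssddssddssddssddss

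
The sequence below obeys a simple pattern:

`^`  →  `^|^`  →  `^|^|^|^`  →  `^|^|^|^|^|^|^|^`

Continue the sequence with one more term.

s(k+1) = s(k)·|·s(k) — each term doubles the last with '|' between the halves.
Doubling ^|^|^|^|^|^|^|^ with '|' between the halves:

^|^|^|^|^|^|^|^|^|^|^|^|^|^|^|^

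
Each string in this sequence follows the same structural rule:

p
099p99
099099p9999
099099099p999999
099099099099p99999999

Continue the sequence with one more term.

s(k+1) = 099·s(k)·99, so each term gains 099 as a prefix and 99 as a suffix.
Applying this once more to 099099099099p99999999:

099099099099099p9999999999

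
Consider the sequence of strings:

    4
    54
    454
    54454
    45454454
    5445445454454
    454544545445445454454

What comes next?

From term 3 onward, concatenate the second-to-last term with the last: 4·54 = 454, 54·454 = 54454, …
Continuing: 5445445454454 · 454544545445445454454 gives term 8.

5445445454454454544545445445454454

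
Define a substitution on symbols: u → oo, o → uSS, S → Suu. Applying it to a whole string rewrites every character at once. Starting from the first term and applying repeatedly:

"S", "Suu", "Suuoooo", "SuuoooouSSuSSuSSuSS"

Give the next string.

Rewriting the 19 symbols of SuuoooouSSuSSuSSuSS one by one yields Suu oo oo uSS uSS uSS uSS oo Suu Suu oo Suu Suu oo Suu Suu oo Suu Suu; concatenated:

SuuoooouSSuSSuSSuSSooSuuSuuooSuuSuuooSuuSuuooSuuSuu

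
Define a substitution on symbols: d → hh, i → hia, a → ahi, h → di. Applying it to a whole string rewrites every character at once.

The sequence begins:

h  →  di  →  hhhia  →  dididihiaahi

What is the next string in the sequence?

hhhiahhhiahhhiadihiaahiahidihia

Apply φ to dididihiaahi symbol by symbol: d→hh, i→hia, d→hh, i→hia, d→hh, i→hia, h→di, i→hia, a→ahi, a→ahi, h→di, i→hia; joined: hh hia hh hia hh hia di hia ahi ahi di hia.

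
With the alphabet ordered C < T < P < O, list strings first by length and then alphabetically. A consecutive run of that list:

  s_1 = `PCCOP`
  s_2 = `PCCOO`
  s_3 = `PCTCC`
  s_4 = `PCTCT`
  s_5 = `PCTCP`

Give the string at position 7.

PCTTC

Advancing 2 positions from PCTCP through PCTCP → PCTCO reaches term 7.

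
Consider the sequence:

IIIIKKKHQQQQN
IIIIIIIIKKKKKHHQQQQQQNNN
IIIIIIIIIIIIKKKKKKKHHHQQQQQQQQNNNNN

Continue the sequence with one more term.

IIIIIIIIIIIIIIIIKKKKKKKKKHHHHQQQQQQQQQQNNNNNNN

Reading off run lengths: I runs 4, 8, 12; K runs 3, 5, 7; H runs 1, 2, 3; Q runs 4, 6, 8; N runs 1, 3, 5 — each is linear in n (n = 1, 2, …).
For the next term, n = 4, so the run lengths are 16, 9, 4, 10, 7.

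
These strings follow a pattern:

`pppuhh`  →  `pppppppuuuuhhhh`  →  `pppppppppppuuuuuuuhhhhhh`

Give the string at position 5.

Each string has the form p^{4n-1} u^{3n-2} h^{2n} (n = 1, 2, …).
At n = 5 the blocks have lengths 19, 13, 10.

pppppppppppppppppppuuuuuuuuuuuuuhhhhhhhhhh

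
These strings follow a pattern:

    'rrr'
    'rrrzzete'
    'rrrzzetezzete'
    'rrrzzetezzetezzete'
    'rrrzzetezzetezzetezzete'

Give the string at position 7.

Each term is the previous one with zzete appended.
From rrrzzetezzetezzetezzete, 2 further steps: rrrzzetezzetezzetezzete → rrrzzetezzetezzetezzetezzete → (answer).

rrrzzetezzetezzetezzetezzetezzete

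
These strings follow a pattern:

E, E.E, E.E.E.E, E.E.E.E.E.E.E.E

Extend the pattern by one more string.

Each string is two copies of the previous one joined by '.'.
One more doubling of E.E.E.E.E.E.E.E gives the answer.

E.E.E.E.E.E.E.E.E.E.E.E.E.E.E.E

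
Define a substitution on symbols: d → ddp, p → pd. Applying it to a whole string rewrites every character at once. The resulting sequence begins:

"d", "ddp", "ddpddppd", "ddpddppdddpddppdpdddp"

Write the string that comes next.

φ(ddpddppdddpddppdpdddp) expands symbol-by-symbol to ddp ddp pd ddp ddp pd pd ddp ddp ddp pd ddp ddp pd pd ddp pd ddp ddp ddp pd; joining the 21 pieces gives the next term.

ddpddppdddpddppdpdddpddpddppdddpddppdpdddppdddpddpddppd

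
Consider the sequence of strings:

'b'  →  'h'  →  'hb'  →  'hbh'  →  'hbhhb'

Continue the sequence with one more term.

Each term (from the third on) is the previous term followed by the one before it: term 3 = h·b = hb.
The next term joins hbhhb and hbh.

hbhhbhbh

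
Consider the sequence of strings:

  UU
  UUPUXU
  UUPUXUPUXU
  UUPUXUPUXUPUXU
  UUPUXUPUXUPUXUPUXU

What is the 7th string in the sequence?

Each term is the previous one with PUXU appended.
From UUPUXUPUXUPUXUPUXU, 2 further steps: UUPUXUPUXUPUXUPUXU → UUPUXUPUXUPUXUPUXUPUXU → (answer).

UUPUXUPUXUPUXUPUXUPUXUPUXU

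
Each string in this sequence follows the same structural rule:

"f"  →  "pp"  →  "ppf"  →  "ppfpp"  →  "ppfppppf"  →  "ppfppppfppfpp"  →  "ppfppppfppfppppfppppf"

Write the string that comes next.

ppfppppfppfppppfppppfppfppppfppfpp

From term 3 onward, concatenate the last term with the second-to-last: pp·f = ppf, ppf·pp = ppfpp, …
So term 8 is ppfppppfppfppppfppppf·ppfppppfppfpp.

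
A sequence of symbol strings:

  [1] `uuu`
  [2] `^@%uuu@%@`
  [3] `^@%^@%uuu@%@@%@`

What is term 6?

s(k+1) = ^@%·s(k)·@%@, so each term gains ^@% as a prefix and @%@ as a suffix.
From ^@%^@%uuu@%@@%@, 3 further steps: ^@%^@%uuu@%@@%@ → ^@%^@%^@%uuu@%@@%@@%@ → ^@%^@%^@%^@%uuu@%@@%@@%@@%@ → (answer).

^@%^@%^@%^@%^@%uuu@%@@%@@%@@%@@%@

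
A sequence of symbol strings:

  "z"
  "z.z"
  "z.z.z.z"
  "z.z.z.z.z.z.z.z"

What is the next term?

Every step duplicates the string with '.' between the halves.
So the next term is two copies of z.z.z.z.z.z.z.z with '.' between the halves.

z.z.z.z.z.z.z.z.z.z.z.z.z.z.z.z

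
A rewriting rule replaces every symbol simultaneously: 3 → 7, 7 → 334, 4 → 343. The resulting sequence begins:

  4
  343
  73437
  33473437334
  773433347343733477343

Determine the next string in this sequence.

Rewriting the 21 symbols of 773433347343733477343 one by one yields 334 334 7 343 7 7 7 343 334 7 343 7 334 7 7 343 334 334 7 343 7; concatenated:

3343347343777343334734373347734333433473437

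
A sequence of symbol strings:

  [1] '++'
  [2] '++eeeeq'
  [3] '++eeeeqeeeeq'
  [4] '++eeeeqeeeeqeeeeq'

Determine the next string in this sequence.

Each term is the previous one with eeeeq appended.
Applying this once more to ++eeeeqeeeeqeeeeq:

++eeeeqeeeeqeeeeqeeeeq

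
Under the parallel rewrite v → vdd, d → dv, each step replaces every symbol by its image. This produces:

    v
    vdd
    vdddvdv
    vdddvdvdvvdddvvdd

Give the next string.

vdddvdvdvvdddvvdddvvddvdddvdvdvvddvdddvdv

φ(vdddvdvdvvdddvvdd) expands symbol-by-symbol to vdd dv dv dv vdd dv vdd dv vdd vdd dv dv dv vdd vdd dv dv; joining the 17 pieces gives the next term.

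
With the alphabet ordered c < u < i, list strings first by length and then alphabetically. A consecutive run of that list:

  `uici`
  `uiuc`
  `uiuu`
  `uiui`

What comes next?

The successor of uiui increments the rightmost position that isn't already i and resets every position after it to c.

uiic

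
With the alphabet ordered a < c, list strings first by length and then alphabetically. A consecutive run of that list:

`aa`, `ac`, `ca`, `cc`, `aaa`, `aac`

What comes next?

aca

Find the rightmost character of aac below c, bump it to the next letter, and reset everything to its right to a.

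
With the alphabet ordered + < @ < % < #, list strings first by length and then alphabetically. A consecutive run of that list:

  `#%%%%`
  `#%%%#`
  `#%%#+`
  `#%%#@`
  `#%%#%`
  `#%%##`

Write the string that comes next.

Treat #%%## as a base-4 numeral over the given alphabet and add one, carrying through any trailing #'s.

#%#++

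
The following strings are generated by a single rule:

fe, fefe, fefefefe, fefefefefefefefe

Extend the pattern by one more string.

fefefefefefefefefefefefefefefefe

Every step duplicates the string.
One more doubling of fefefefefefefefe gives the answer.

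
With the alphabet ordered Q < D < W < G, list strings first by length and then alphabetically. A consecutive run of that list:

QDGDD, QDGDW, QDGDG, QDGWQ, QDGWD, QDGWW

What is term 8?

Stepping forward 2 times from QDGWW: QDGWW → QDGWG, then the target.

QDGGQ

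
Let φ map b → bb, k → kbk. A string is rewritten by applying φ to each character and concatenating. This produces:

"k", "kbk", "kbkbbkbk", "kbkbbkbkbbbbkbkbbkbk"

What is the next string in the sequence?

Rewriting the 20 symbols of kbkbbkbkbbbbkbkbbkbk one by one yields kbk bb kbk bb bb kbk bb kbk bb bb bb bb kbk bb kbk bb bb kbk bb kbk; concatenated:

kbkbbkbkbbbbkbkbbkbkbbbbbbbbkbkbbkbkbbbbkbkbbkbk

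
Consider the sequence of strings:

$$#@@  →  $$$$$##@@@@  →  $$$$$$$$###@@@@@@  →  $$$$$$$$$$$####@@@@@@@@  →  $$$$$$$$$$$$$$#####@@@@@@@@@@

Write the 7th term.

$$$$$$$$$$$$$$$$$$$$#######@@@@@@@@@@@@@@

Reading off run lengths: $ runs 2, 5, 8, 11, 14; # runs 1, 2, 3, 4, 5; @ runs 2, 4, 6, 8, 10 — each is linear in n (n = 1, 2, …).
At n = 7 the blocks have lengths 20, 7, 14.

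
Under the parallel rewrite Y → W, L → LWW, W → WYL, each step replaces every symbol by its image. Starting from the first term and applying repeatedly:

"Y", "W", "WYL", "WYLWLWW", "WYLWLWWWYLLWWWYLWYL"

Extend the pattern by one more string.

WYLWLWWWYLLWWWYLWYLWYLWLWWLWWWYLWYLWYLWLWWWYLWLWW

φ(WYLWLWWWYLLWWWYLWYL) expands symbol-by-symbol to WYL W LWW WYL LWW WYL WYL WYL W LWW LWW WYL WYL WYL W LWW WYL W LWW; joining the 19 pieces gives the next term.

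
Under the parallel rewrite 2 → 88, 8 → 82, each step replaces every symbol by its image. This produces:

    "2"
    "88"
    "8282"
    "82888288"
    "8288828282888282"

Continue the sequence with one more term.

Applying the rule to each of the 16 symbols of 8288828282888282 gives the pieces 82 88 82 82 82 88 82 88 82 88 82 82 82 88 82 88, which concatenate to the answer.

82888282828882888288828282888288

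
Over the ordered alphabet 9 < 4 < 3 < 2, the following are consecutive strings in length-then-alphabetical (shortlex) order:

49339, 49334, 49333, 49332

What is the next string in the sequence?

49329

The successor of 49332 increments the rightmost position that isn't already 2 and resets every position after it to 9.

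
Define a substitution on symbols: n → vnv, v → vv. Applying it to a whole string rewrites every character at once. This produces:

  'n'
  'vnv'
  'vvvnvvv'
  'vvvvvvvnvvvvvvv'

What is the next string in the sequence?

Rewriting the 15 symbols of vvvvvvvnvvvvvvv one by one yields vv vv vv vv vv vv vv vnv vv vv vv vv vv vv vv; concatenated:

vvvvvvvvvvvvvvvnvvvvvvvvvvvvvvv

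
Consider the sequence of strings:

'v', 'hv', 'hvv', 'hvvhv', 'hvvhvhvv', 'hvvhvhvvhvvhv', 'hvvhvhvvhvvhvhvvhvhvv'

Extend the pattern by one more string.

Each term (from the third on) is the previous term followed by the one before it: term 3 = hv·v = hvv.
The next term joins hvvhvhvvhvvhvhvvhvhvv and hvvhvhvvhvvhv.

hvvhvhvvhvvhvhvvhvhvvhvvhvhvvhvvhv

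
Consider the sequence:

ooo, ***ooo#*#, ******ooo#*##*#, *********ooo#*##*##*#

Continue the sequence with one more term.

Each term wraps the previous one in *** on the left and #*# on the right.
One more step from *********ooo#*##*##*# gives the answer.

************ooo#*##*##*##*#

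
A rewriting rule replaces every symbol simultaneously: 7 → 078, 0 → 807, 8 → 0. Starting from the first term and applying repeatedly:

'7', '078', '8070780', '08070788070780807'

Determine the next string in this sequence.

Rewriting the 17 symbols of 08070788070780807 one by one yields 807 0 807 078 807 078 0 0 807 078 807 078 0 807 0 807 078; concatenated:

80708070788070780080707880707808070807078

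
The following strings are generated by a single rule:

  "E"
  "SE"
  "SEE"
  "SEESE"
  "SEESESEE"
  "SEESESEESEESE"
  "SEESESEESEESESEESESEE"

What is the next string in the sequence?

SEESESEESEESESEESESEESEESESEESEESE

From term 3 onward, concatenate the last term with the second-to-last: SE·E = SEE, SEE·SE = SEESE, …
The next term joins SEESESEESEESESEESESEE and SEESESEESEESE.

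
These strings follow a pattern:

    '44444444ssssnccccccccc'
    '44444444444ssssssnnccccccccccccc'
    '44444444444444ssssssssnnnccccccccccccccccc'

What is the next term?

44444444444444444ssssssssssnnnnccccccccccccccccccccc

Each string has the form 4^{3n+2} s^{2n} n^{n-1} c^{4n+1}, where the shown terms are n = 2, 3, 4.
For the next term, n = 5, so the run lengths are 17, 10, 4, 21.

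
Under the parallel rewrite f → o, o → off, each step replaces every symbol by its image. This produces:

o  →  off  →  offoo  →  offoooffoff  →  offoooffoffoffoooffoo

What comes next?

Applying the rule to each of the 21 symbols of offoooffoffoffoooffoo gives the pieces off o o off off off o o off o o off o o off off off o o off off, which concatenate to the answer.

offoooffoffoffoooffoooffoooffoffoffoooffoff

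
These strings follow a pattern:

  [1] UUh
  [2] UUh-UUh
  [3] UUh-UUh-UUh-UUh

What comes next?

Each string is two copies of the previous one joined by '-'.
One more doubling of UUh-UUh-UUh-UUh gives the answer.

UUh-UUh-UUh-UUh-UUh-UUh-UUh-UUh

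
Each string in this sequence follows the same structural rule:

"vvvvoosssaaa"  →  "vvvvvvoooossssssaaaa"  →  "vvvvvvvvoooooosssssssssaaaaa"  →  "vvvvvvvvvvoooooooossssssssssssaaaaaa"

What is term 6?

The n-th term is 2n+2 v's then 2n o's then 3n s's then n+2 a's (n = 1, 2, …).
Setting n = 6 gives 14, 12, 18, 8 characters in each block.

vvvvvvvvvvvvvvoooooooooooossssssssssssssssssaaaaaaaa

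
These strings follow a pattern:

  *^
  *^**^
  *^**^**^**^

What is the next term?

Each string is two copies of the previous one joined by '*'.
So the next term is two copies of *^**^**^**^ with '*' between the halves.

*^**^**^**^**^**^**^**^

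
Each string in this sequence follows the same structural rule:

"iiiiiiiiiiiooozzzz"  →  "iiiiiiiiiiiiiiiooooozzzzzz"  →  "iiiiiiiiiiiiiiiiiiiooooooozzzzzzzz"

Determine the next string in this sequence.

iiiiiiiiiiiiiiiiiiiiiiiooooooooozzzzzzzzzz

Each string has the form i^{4n+3} o^{2n-1} z^{2n}, where the shown terms are n = 2, 3, 4.
Setting n = 5 gives 23, 9, 10 characters in each block.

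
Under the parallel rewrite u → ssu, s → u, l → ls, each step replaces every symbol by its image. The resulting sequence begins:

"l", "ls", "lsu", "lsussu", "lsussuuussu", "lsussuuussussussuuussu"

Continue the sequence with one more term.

Replace each of the 22 characters of lsussuuussussussuuussu in place — ls u ssu u u ssu ssu ssu u u ssu u u ssu u u ssu ssu ssu u u ssu — and concatenate.

lsussuuussussussuuussuuussuuussussussuuussu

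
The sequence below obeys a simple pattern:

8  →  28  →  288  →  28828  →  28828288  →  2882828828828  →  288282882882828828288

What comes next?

2882828828828288282882882828828828

Each term (from the third on) is the previous term followed by the one before it: term 3 = 28·8 = 288.
The next term joins 288282882882828828288 and 2882828828828.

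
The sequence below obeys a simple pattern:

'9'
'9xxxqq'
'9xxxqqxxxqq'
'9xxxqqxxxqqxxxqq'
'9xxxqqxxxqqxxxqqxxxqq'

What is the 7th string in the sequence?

The strings grow by a fixed suffix xxxqq each time.
From 9xxxqqxxxqqxxxqqxxxqq, 2 further steps: 9xxxqqxxxqqxxxqqxxxqq → 9xxxqqxxxqqxxxqqxxxqqxxxqq → (answer).

9xxxqqxxxqqxxxqqxxxqqxxxqqxxxqq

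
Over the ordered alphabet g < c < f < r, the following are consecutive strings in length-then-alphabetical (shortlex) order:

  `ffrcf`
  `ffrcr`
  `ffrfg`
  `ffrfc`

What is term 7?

Stepping forward 3 times from ffrfc: ffrfc → ffrff → ffrfr, then the target.

ffrrg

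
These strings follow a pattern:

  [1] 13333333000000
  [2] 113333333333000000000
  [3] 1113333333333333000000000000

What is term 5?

111113333333333333333333000000000000000000

Reading off run lengths: 1 runs 1, 2, 3; 3 runs 7, 10, 13; 0 runs 6, 9, 12 — each is linear in n, where the shown terms are n = 2, 3, 4.
For term 5, n = 6, so the run lengths are 5, 19, 18.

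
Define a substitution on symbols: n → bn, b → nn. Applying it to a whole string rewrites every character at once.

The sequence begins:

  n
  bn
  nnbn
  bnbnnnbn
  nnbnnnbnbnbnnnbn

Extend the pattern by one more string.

bnbnnnbnbnbnnnbnnnbnnnbnbnbnnnbn

Replace each of the 16 characters of nnbnnnbnbnbnnnbn in place — bn bn nn bn bn bn nn bn nn bn nn bn bn bn nn bn — and concatenate.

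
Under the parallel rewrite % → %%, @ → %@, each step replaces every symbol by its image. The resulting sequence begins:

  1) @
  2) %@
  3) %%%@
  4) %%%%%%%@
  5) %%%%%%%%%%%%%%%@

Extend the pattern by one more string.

Rewriting the 16 symbols of %%%%%%%%%%%%%%%@ one by one yields %% %% %% %% %% %% %% %% %% %% %% %% %% %% %% %@; concatenated:

%%%%%%%%%%%%%%%%%%%%%%%%%%%%%%%@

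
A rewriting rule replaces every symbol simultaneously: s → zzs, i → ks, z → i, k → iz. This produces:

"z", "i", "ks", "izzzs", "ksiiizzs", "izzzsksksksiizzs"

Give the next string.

ksiiizzsizzzsizzzsizzzsksksiizzs

Applying the rule to each of the 16 symbols of izzzsksksksiizzs gives the pieces ks i i i zzs iz zzs iz zzs iz zzs ks ks i i zzs, which concatenate to the answer.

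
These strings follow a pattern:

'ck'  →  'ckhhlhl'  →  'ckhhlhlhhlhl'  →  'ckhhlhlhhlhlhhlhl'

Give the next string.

The strings grow by a fixed suffix hhlhl each time.
Applying this once more to ckhhlhlhhlhlhhlhl:

ckhhlhlhhlhlhhlhlhhlhl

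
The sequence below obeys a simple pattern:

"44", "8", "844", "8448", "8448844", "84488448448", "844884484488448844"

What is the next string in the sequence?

84488448448844884484488448448

Each term (from the third on) is the previous term followed by the one before it: term 3 = 8·44 = 844.
So term 8 is 844884484488448844·84488448448.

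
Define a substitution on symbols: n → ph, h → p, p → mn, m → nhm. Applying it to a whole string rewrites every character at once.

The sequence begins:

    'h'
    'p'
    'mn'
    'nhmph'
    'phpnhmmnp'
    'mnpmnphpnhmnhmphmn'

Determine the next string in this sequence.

Rewriting the 18 symbols of mnpmnphpnhmnhmphmn one by one yields nhm ph mn nhm ph mn p mn ph p nhm ph p nhm mn p nhm ph; concatenated:

nhmphmnnhmphmnpmnphpnhmphpnhmmnpnhmph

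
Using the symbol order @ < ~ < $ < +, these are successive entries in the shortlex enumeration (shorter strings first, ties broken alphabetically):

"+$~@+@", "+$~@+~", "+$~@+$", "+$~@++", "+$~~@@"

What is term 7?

+$~~@$

Continuing the enumeration 2 steps past +$~~@@: +$~~@@ → +$~~@~ → (answer).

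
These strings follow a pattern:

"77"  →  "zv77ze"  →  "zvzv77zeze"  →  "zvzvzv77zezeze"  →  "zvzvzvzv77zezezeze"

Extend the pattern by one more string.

s(k+1) = zv·s(k)·ze, so each term gains zv as a prefix and ze as a suffix.
One more step from zvzvzvzv77zezezeze gives the answer.

zvzvzvzvzv77zezezezeze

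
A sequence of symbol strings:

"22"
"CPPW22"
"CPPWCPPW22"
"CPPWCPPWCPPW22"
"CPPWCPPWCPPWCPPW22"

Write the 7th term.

The strings grow by a fixed prefix CPPW each time.
From CPPWCPPWCPPWCPPW22, 2 further steps: CPPWCPPWCPPWCPPW22 → CPPWCPPWCPPWCPPWCPPW22 → (answer).

CPPWCPPWCPPWCPPWCPPWCPPW22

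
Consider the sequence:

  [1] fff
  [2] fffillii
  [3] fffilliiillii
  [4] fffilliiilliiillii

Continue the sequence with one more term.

Every step adds illii to the end: s(k+1) = s(k)·illii.
One more step from fffilliiilliiillii gives the answer.

fffilliiilliiilliiillii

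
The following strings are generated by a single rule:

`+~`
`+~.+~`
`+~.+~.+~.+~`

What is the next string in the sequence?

s(k+1) = s(k)·.·s(k) — each term doubles the last with '.' between the halves.
Doubling +~.+~.+~.+~ with '.' between the halves:

+~.+~.+~.+~.+~.+~.+~.+~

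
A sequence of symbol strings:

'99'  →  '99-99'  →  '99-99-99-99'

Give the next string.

99-99-99-99-99-99-99-99

Every step duplicates the string with '-' between the halves.
So the next term is two copies of 99-99-99-99 with '-' between the halves.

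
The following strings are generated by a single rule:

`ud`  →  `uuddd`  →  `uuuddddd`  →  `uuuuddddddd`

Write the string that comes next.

uuuuuddddddddd

Reading off run lengths: u runs 1, 2, 3, 4; d runs 1, 3, 5, 7 — each is linear in n (n = 1, 2, …).
At n = 5 the blocks have lengths 5, 9.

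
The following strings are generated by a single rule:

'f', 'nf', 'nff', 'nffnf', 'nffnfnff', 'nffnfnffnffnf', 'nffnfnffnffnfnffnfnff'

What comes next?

nffnfnffnffnfnffnfnffnffnfnffnffnf

From term 3 onward, concatenate the last term with the second-to-last: nf·f = nff, nff·nf = nffnf, …
Continuing: nffnfnffnffnfnffnfnff · nffnfnffnffnf gives term 8.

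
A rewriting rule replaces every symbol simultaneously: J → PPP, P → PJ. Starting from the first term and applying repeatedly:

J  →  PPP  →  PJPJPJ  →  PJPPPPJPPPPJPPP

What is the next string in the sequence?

PJPPPPJPJPJPJPPPPJPJPJPJPPPPJPJPJ

Applying the rule to each of the 15 symbols of PJPPPPJPPPPJPPP gives the pieces PJ PPP PJ PJ PJ PJ PPP PJ PJ PJ PJ PPP PJ PJ PJ, which concatenate to the answer.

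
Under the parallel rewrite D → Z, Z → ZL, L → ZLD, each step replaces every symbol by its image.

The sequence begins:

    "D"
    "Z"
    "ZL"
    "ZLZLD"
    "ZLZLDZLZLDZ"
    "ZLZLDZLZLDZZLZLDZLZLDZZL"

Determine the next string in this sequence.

Applying the rule to each of the 24 symbols of ZLZLDZLZLDZZLZLDZLZLDZZL gives the pieces ZL ZLD ZL ZLD Z ZL ZLD ZL ZLD Z ZL ZL ZLD ZL ZLD Z ZL ZLD ZL ZLD Z ZL ZL ZLD, which concatenate to the answer.

ZLZLDZLZLDZZLZLDZLZLDZZLZLZLDZLZLDZZLZLDZLZLDZZLZLZLD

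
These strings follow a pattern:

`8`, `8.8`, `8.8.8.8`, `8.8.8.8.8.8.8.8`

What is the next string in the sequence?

8.8.8.8.8.8.8.8.8.8.8.8.8.8.8.8

s(k+1) = s(k)·.·s(k) — each term doubles the last with '.' between the halves.
One more doubling of 8.8.8.8.8.8.8.8 gives the answer.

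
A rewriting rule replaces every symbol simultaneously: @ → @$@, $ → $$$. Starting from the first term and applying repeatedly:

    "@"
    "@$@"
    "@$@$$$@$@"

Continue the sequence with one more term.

Expanding @$@$$$@$@: @→@$@, $→$$$, @→@$@, $→$$$, $→$$$, $→$$$, @→@$@, $→$$$, @→@$@. Concatenated: @$@ $$$ @$@ $$$ $$$ $$$ @$@ $$$ @$@.

@$@$$$@$@$$$$$$$$$@$@$$$@$@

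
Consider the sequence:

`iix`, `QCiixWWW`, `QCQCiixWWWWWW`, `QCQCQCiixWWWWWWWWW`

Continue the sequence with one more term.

QCQCQCQCiixWWWWWWWWWWWW

Every step adds QC to the front and WWW to the end of the previous string.
So the next term is QC·QCQCQCiixWWWWWWWWW·WWW.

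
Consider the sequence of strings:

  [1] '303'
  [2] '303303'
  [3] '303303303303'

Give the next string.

Each string is two copies of the previous one concatenated.
One more doubling of 303303303303 gives the answer.

303303303303303303303303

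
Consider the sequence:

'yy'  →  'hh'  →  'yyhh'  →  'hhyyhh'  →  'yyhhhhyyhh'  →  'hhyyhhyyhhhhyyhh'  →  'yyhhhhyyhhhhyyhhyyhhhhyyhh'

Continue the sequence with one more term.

hhyyhhyyhhhhyyhhyyhhhhyyhhhhyyhhyyhhhhyyhh

This is a Fibonacci-style word recurrence s(k) = s(k−2)·s(k−1): e.g. yy·hh = yyhh.
Continuing: hhyyhhyyhhhhyyhh · yyhhhhyyhhhhyyhhyyhhhhyyhh gives term 8.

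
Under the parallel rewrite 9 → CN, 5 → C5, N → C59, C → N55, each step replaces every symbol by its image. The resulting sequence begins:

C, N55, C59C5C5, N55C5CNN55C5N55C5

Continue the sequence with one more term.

Rewriting the 17 symbols of N55C5CNN55C5N55C5 one by one yields C59 C5 C5 N55 C5 N55 C59 C59 C5 C5 N55 C5 C59 C5 C5 N55 C5; concatenated:

C59C5C5N55C5N55C59C59C5C5N55C5C59C5C5N55C5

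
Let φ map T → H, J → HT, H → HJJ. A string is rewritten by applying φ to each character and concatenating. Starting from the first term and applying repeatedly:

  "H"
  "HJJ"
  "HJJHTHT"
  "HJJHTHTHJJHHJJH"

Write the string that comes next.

Replace each of the 15 characters of HJJHTHTHJJHHJJH in place — HJJ HT HT HJJ H HJJ H HJJ HT HT HJJ HJJ HT HT HJJ — and concatenate.

HJJHTHTHJJHHJJHHJJHTHTHJJHJJHTHTHJJ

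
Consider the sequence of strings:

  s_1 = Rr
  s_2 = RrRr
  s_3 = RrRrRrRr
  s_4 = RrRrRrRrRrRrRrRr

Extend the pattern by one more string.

RrRrRrRrRrRrRrRrRrRrRrRrRrRrRrRr

Each string is two copies of the previous one concatenated.
One more doubling of RrRrRrRrRrRrRrRr gives the answer.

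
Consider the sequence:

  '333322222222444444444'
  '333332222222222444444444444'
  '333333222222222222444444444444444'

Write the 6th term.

Term n consists of n+1 3's, followed by 2n+2 2's, followed by 3n 4's, where the shown terms are n = 3, 4, 5.
For term 6, n = 8, so the run lengths are 9, 18, 24.

333333333222222222222222222444444444444444444444444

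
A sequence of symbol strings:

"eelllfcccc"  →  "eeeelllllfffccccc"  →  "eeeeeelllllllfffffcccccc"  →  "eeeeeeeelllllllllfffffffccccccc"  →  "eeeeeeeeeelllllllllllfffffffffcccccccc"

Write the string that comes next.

eeeeeeeeeeeelllllllllllllfffffffffffccccccccc

Term n consists of 2n e's, followed by 2n+1 l's, followed by 2n-1 f's, followed by n+3 c's (n = 1, 2, …).
For the next term, n = 6, so the run lengths are 12, 13, 11, 9.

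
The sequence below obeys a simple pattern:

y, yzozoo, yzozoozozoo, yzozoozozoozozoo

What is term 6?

yzozoozozoozozoozozoozozoo

Each term is the previous one with zozoo appended.
From yzozoozozoozozoo, 2 further steps: yzozoozozoozozoo → yzozoozozoozozoozozoo → (answer).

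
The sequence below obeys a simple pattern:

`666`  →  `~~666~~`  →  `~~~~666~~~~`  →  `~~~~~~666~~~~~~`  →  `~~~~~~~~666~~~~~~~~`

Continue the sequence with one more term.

Each term wraps the previous one in ~~ on the left and ~~ on the right.
So the next term is ~~·~~~~~~~~666~~~~~~~~·~~.

~~~~~~~~~~666~~~~~~~~~~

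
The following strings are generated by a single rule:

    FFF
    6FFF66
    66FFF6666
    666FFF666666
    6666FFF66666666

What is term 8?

6666666FFF66666666666666

Every step adds 6 to the front and 66 to the end of the previous string.
From 6666FFF66666666, 3 further steps: 6666FFF66666666 → 66666FFF6666666666 → 666666FFF666666666666 → (answer).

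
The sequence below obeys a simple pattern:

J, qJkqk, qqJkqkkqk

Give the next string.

qqqJkqkkqkkqk

s(k+1) = q·s(k)·kqk, so each term gains q as a prefix and kqk as a suffix.
So the next term is q·qqJkqkkqk·kqk.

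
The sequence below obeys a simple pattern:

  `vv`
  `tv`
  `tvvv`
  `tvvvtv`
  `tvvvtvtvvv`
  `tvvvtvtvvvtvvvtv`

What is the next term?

From term 3 onward, concatenate the last term with the second-to-last: tv·vv = tvvv, tvvv·tv = tvvvtv, …
So term 7 is tvvvtvtvvvtvvvtv·tvvvtvtvvv.

tvvvtvtvvvtvvvtvtvvvtvtvvv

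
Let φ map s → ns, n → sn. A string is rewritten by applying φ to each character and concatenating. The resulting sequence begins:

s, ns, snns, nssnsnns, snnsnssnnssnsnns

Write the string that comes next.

nssnsnnssnnsnssnsnnsnssnnssnsnns

Replace each of the 16 characters of snnsnssnnssnsnns in place — ns sn sn ns sn ns ns sn sn ns ns sn ns sn sn ns — and concatenate.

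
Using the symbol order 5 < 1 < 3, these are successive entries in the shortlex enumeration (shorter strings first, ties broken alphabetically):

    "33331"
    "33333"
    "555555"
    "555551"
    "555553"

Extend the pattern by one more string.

555515

Find the rightmost character of 555553 below 3, bump it to the next letter, and reset everything to its right to 5.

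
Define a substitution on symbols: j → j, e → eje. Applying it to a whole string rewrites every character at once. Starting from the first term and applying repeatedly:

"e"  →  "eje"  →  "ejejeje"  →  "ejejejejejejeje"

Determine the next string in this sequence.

Rewriting the 15 symbols of ejejejejejejeje one by one yields eje j eje j eje j eje j eje j eje j eje j eje; concatenated:

ejejejejejejejejejejejejejejeje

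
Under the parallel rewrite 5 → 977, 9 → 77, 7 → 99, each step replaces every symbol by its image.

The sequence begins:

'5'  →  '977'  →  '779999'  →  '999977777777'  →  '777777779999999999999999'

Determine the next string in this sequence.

Rewriting the 24 symbols of 777777779999999999999999 one by one yields 99 99 99 99 99 99 99 99 77 77 77 77 77 77 77 77 77 77 77 77 77 77 77 77; concatenated:

999999999999999977777777777777777777777777777777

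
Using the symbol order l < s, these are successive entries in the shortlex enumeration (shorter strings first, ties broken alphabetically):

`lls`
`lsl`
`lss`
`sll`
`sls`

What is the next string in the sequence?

ssl

The successor of sls increments the rightmost position that isn't already s and resets every position after it to l.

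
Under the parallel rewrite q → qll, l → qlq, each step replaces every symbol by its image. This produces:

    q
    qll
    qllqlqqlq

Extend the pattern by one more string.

Rewriting each symbol of qllqlqqlq: q→qll, l→qlq, l→qlq, q→qll, l→qlq, q→qll, q→qll, l→qlq, q→qll, which concatenates to qll qlq qlq qll qlq qll qll qlq qll.

qllqlqqlqqllqlqqllqllqlqqll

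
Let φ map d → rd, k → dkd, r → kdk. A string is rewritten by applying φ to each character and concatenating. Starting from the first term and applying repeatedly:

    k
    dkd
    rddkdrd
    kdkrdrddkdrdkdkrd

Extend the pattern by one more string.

Rewriting the 17 symbols of kdkrdrddkdrdkdkrd one by one yields dkd rd dkd kdk rd kdk rd rd dkd rd kdk rd dkd rd dkd kdk rd; concatenated:

dkdrddkdkdkrdkdkrdrddkdrdkdkrddkdrddkdkdkrd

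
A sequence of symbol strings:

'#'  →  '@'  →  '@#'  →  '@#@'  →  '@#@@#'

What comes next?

@#@@#@#@

Each term (from the third on) is the previous term followed by the one before it: term 3 = @·# = @#.
Continuing: @#@@# · @#@ gives term 6.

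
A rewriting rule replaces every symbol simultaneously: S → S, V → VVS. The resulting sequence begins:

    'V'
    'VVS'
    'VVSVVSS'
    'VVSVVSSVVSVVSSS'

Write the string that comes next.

Applying the rule to each of the 15 symbols of VVSVVSSVVSVVSSS gives the pieces VVS VVS S VVS VVS S S VVS VVS S VVS VVS S S S, which concatenate to the answer.

VVSVVSSVVSVVSSSVVSVVSSVVSVVSSSS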